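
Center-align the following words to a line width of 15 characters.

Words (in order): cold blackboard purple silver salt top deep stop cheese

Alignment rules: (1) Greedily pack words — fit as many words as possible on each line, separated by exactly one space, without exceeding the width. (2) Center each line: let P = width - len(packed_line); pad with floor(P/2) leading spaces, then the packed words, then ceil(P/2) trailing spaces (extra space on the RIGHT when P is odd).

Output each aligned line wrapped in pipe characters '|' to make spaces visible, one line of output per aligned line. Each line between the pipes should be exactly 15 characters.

Answer: |cold blackboard|
| purple silver |
| salt top deep |
|  stop cheese  |

Derivation:
Line 1: ['cold', 'blackboard'] (min_width=15, slack=0)
Line 2: ['purple', 'silver'] (min_width=13, slack=2)
Line 3: ['salt', 'top', 'deep'] (min_width=13, slack=2)
Line 4: ['stop', 'cheese'] (min_width=11, slack=4)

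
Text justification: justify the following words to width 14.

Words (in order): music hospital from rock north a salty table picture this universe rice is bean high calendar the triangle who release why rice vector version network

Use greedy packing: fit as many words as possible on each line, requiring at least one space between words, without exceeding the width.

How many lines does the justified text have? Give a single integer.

Answer: 12

Derivation:
Line 1: ['music', 'hospital'] (min_width=14, slack=0)
Line 2: ['from', 'rock'] (min_width=9, slack=5)
Line 3: ['north', 'a', 'salty'] (min_width=13, slack=1)
Line 4: ['table', 'picture'] (min_width=13, slack=1)
Line 5: ['this', 'universe'] (min_width=13, slack=1)
Line 6: ['rice', 'is', 'bean'] (min_width=12, slack=2)
Line 7: ['high', 'calendar'] (min_width=13, slack=1)
Line 8: ['the', 'triangle'] (min_width=12, slack=2)
Line 9: ['who', 'release'] (min_width=11, slack=3)
Line 10: ['why', 'rice'] (min_width=8, slack=6)
Line 11: ['vector', 'version'] (min_width=14, slack=0)
Line 12: ['network'] (min_width=7, slack=7)
Total lines: 12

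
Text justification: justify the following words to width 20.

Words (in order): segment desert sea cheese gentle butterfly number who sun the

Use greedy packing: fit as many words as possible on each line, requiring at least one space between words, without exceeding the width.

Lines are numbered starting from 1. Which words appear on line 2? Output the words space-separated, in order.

Answer: cheese gentle

Derivation:
Line 1: ['segment', 'desert', 'sea'] (min_width=18, slack=2)
Line 2: ['cheese', 'gentle'] (min_width=13, slack=7)
Line 3: ['butterfly', 'number', 'who'] (min_width=20, slack=0)
Line 4: ['sun', 'the'] (min_width=7, slack=13)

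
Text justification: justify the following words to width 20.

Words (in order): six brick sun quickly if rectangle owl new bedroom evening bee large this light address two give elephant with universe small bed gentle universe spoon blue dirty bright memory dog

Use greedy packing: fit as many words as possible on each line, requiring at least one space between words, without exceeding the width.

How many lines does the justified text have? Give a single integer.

Line 1: ['six', 'brick', 'sun'] (min_width=13, slack=7)
Line 2: ['quickly', 'if', 'rectangle'] (min_width=20, slack=0)
Line 3: ['owl', 'new', 'bedroom'] (min_width=15, slack=5)
Line 4: ['evening', 'bee', 'large'] (min_width=17, slack=3)
Line 5: ['this', 'light', 'address'] (min_width=18, slack=2)
Line 6: ['two', 'give', 'elephant'] (min_width=17, slack=3)
Line 7: ['with', 'universe', 'small'] (min_width=19, slack=1)
Line 8: ['bed', 'gentle', 'universe'] (min_width=19, slack=1)
Line 9: ['spoon', 'blue', 'dirty'] (min_width=16, slack=4)
Line 10: ['bright', 'memory', 'dog'] (min_width=17, slack=3)
Total lines: 10

Answer: 10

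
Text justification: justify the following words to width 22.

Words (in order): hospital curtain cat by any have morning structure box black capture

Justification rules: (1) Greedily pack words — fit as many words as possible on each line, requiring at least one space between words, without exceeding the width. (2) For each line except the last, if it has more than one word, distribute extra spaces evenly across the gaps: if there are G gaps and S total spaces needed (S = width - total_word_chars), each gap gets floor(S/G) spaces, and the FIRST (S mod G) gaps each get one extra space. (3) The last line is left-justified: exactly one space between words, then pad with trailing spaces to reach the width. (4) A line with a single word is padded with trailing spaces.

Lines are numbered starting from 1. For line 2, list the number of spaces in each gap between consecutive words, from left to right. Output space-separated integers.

Answer: 2 2 2

Derivation:
Line 1: ['hospital', 'curtain', 'cat'] (min_width=20, slack=2)
Line 2: ['by', 'any', 'have', 'morning'] (min_width=19, slack=3)
Line 3: ['structure', 'box', 'black'] (min_width=19, slack=3)
Line 4: ['capture'] (min_width=7, slack=15)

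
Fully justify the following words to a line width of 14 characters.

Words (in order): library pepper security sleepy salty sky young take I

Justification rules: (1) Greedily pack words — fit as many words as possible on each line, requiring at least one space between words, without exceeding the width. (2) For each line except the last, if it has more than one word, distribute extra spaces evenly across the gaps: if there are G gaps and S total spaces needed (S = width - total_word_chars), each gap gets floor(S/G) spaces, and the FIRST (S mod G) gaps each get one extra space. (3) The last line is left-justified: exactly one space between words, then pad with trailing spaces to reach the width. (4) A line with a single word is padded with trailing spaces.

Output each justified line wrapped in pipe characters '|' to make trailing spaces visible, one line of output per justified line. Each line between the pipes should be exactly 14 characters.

Answer: |library pepper|
|security      |
|sleepy   salty|
|sky young take|
|I             |

Derivation:
Line 1: ['library', 'pepper'] (min_width=14, slack=0)
Line 2: ['security'] (min_width=8, slack=6)
Line 3: ['sleepy', 'salty'] (min_width=12, slack=2)
Line 4: ['sky', 'young', 'take'] (min_width=14, slack=0)
Line 5: ['I'] (min_width=1, slack=13)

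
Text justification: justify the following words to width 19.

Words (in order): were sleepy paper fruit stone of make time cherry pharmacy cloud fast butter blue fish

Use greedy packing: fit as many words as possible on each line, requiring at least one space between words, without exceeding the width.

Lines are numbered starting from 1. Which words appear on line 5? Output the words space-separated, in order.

Line 1: ['were', 'sleepy', 'paper'] (min_width=17, slack=2)
Line 2: ['fruit', 'stone', 'of', 'make'] (min_width=19, slack=0)
Line 3: ['time', 'cherry'] (min_width=11, slack=8)
Line 4: ['pharmacy', 'cloud', 'fast'] (min_width=19, slack=0)
Line 5: ['butter', 'blue', 'fish'] (min_width=16, slack=3)

Answer: butter blue fish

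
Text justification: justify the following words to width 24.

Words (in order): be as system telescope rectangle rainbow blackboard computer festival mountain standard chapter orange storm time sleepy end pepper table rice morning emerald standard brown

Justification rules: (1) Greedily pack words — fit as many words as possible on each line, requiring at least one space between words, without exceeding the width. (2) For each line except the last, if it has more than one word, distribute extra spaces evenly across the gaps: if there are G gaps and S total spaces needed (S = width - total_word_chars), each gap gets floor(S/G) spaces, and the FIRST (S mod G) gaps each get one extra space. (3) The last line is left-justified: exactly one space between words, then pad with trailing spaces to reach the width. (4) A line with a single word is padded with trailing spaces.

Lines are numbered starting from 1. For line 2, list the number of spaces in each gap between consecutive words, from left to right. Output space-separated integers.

Answer: 8

Derivation:
Line 1: ['be', 'as', 'system', 'telescope'] (min_width=22, slack=2)
Line 2: ['rectangle', 'rainbow'] (min_width=17, slack=7)
Line 3: ['blackboard', 'computer'] (min_width=19, slack=5)
Line 4: ['festival', 'mountain'] (min_width=17, slack=7)
Line 5: ['standard', 'chapter', 'orange'] (min_width=23, slack=1)
Line 6: ['storm', 'time', 'sleepy', 'end'] (min_width=21, slack=3)
Line 7: ['pepper', 'table', 'rice'] (min_width=17, slack=7)
Line 8: ['morning', 'emerald', 'standard'] (min_width=24, slack=0)
Line 9: ['brown'] (min_width=5, slack=19)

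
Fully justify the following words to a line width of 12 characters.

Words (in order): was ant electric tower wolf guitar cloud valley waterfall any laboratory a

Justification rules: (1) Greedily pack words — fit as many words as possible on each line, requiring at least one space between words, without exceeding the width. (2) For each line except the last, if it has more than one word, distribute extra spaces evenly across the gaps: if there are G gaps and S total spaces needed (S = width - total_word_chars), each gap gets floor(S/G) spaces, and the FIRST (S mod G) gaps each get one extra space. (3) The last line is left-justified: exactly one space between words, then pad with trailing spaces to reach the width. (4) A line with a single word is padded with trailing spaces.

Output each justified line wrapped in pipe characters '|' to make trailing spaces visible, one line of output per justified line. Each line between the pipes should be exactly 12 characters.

Answer: |was      ant|
|electric    |
|tower   wolf|
|guitar cloud|
|valley      |
|waterfall   |
|any         |
|laboratory a|

Derivation:
Line 1: ['was', 'ant'] (min_width=7, slack=5)
Line 2: ['electric'] (min_width=8, slack=4)
Line 3: ['tower', 'wolf'] (min_width=10, slack=2)
Line 4: ['guitar', 'cloud'] (min_width=12, slack=0)
Line 5: ['valley'] (min_width=6, slack=6)
Line 6: ['waterfall'] (min_width=9, slack=3)
Line 7: ['any'] (min_width=3, slack=9)
Line 8: ['laboratory', 'a'] (min_width=12, slack=0)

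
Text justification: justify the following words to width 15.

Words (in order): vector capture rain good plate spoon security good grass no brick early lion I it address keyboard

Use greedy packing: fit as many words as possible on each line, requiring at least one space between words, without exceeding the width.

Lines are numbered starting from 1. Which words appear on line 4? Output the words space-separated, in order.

Answer: good grass no

Derivation:
Line 1: ['vector', 'capture'] (min_width=14, slack=1)
Line 2: ['rain', 'good', 'plate'] (min_width=15, slack=0)
Line 3: ['spoon', 'security'] (min_width=14, slack=1)
Line 4: ['good', 'grass', 'no'] (min_width=13, slack=2)
Line 5: ['brick', 'early'] (min_width=11, slack=4)
Line 6: ['lion', 'I', 'it'] (min_width=9, slack=6)
Line 7: ['address'] (min_width=7, slack=8)
Line 8: ['keyboard'] (min_width=8, slack=7)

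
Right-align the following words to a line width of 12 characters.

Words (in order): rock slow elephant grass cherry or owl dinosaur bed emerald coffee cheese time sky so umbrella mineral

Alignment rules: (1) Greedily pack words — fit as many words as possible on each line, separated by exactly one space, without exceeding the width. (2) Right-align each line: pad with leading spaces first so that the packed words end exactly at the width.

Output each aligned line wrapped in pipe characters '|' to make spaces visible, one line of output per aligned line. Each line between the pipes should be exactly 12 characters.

Answer: |   rock slow|
|    elephant|
|grass cherry|
|      or owl|
|dinosaur bed|
|     emerald|
|      coffee|
| cheese time|
|      sky so|
|    umbrella|
|     mineral|

Derivation:
Line 1: ['rock', 'slow'] (min_width=9, slack=3)
Line 2: ['elephant'] (min_width=8, slack=4)
Line 3: ['grass', 'cherry'] (min_width=12, slack=0)
Line 4: ['or', 'owl'] (min_width=6, slack=6)
Line 5: ['dinosaur', 'bed'] (min_width=12, slack=0)
Line 6: ['emerald'] (min_width=7, slack=5)
Line 7: ['coffee'] (min_width=6, slack=6)
Line 8: ['cheese', 'time'] (min_width=11, slack=1)
Line 9: ['sky', 'so'] (min_width=6, slack=6)
Line 10: ['umbrella'] (min_width=8, slack=4)
Line 11: ['mineral'] (min_width=7, slack=5)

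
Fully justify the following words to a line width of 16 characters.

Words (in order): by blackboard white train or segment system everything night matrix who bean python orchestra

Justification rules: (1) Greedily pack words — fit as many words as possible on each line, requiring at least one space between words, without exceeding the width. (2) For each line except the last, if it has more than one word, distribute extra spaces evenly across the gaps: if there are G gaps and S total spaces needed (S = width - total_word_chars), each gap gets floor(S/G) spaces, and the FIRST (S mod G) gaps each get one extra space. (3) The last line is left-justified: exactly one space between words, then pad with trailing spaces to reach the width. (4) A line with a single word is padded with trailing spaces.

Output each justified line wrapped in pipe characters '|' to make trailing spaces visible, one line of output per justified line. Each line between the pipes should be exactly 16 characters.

Line 1: ['by', 'blackboard'] (min_width=13, slack=3)
Line 2: ['white', 'train', 'or'] (min_width=14, slack=2)
Line 3: ['segment', 'system'] (min_width=14, slack=2)
Line 4: ['everything', 'night'] (min_width=16, slack=0)
Line 5: ['matrix', 'who', 'bean'] (min_width=15, slack=1)
Line 6: ['python', 'orchestra'] (min_width=16, slack=0)

Answer: |by    blackboard|
|white  train  or|
|segment   system|
|everything night|
|matrix  who bean|
|python orchestra|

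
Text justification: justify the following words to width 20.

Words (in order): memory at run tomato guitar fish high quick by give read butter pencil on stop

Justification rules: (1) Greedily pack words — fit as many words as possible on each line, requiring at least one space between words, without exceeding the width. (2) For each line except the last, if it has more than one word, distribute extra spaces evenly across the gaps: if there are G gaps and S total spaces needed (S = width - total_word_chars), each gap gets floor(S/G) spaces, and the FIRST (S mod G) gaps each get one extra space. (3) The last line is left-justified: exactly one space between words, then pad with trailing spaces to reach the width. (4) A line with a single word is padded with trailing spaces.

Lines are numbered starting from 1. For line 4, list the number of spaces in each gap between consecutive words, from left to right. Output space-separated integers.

Answer: 3 3

Derivation:
Line 1: ['memory', 'at', 'run', 'tomato'] (min_width=20, slack=0)
Line 2: ['guitar', 'fish', 'high'] (min_width=16, slack=4)
Line 3: ['quick', 'by', 'give', 'read'] (min_width=18, slack=2)
Line 4: ['butter', 'pencil', 'on'] (min_width=16, slack=4)
Line 5: ['stop'] (min_width=4, slack=16)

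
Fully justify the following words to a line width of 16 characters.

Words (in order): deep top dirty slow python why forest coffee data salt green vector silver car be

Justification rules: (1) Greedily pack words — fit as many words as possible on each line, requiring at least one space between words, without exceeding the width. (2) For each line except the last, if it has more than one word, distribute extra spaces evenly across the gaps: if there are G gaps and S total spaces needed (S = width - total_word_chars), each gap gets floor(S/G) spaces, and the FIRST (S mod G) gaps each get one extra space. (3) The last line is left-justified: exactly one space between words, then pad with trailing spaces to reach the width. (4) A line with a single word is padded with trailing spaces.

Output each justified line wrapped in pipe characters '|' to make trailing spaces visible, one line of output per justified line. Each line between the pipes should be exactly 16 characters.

Answer: |deep  top  dirty|
|slow  python why|
|forest    coffee|
|data  salt green|
|vector    silver|
|car be          |

Derivation:
Line 1: ['deep', 'top', 'dirty'] (min_width=14, slack=2)
Line 2: ['slow', 'python', 'why'] (min_width=15, slack=1)
Line 3: ['forest', 'coffee'] (min_width=13, slack=3)
Line 4: ['data', 'salt', 'green'] (min_width=15, slack=1)
Line 5: ['vector', 'silver'] (min_width=13, slack=3)
Line 6: ['car', 'be'] (min_width=6, slack=10)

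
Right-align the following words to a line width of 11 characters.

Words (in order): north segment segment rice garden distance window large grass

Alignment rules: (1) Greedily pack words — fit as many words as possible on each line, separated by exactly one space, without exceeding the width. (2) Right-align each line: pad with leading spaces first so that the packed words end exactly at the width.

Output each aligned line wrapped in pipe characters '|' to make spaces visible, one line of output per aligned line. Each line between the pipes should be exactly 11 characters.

Line 1: ['north'] (min_width=5, slack=6)
Line 2: ['segment'] (min_width=7, slack=4)
Line 3: ['segment'] (min_width=7, slack=4)
Line 4: ['rice', 'garden'] (min_width=11, slack=0)
Line 5: ['distance'] (min_width=8, slack=3)
Line 6: ['window'] (min_width=6, slack=5)
Line 7: ['large', 'grass'] (min_width=11, slack=0)

Answer: |      north|
|    segment|
|    segment|
|rice garden|
|   distance|
|     window|
|large grass|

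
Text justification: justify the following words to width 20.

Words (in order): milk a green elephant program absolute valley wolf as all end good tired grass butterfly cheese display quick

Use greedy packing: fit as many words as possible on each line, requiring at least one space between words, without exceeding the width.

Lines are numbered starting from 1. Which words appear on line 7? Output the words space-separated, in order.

Line 1: ['milk', 'a', 'green'] (min_width=12, slack=8)
Line 2: ['elephant', 'program'] (min_width=16, slack=4)
Line 3: ['absolute', 'valley', 'wolf'] (min_width=20, slack=0)
Line 4: ['as', 'all', 'end', 'good'] (min_width=15, slack=5)
Line 5: ['tired', 'grass'] (min_width=11, slack=9)
Line 6: ['butterfly', 'cheese'] (min_width=16, slack=4)
Line 7: ['display', 'quick'] (min_width=13, slack=7)

Answer: display quick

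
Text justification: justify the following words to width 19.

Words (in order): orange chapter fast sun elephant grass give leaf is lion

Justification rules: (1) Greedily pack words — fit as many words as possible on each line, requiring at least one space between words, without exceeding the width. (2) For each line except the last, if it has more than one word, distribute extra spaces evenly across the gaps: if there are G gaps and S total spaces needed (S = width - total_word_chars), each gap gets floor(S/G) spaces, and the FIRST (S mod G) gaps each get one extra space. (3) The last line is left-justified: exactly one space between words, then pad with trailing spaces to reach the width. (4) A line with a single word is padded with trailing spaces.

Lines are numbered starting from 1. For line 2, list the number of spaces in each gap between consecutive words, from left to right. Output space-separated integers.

Line 1: ['orange', 'chapter', 'fast'] (min_width=19, slack=0)
Line 2: ['sun', 'elephant', 'grass'] (min_width=18, slack=1)
Line 3: ['give', 'leaf', 'is', 'lion'] (min_width=17, slack=2)

Answer: 2 1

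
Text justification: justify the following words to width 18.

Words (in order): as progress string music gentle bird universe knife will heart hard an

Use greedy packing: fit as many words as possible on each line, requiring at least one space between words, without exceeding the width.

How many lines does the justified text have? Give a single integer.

Line 1: ['as', 'progress', 'string'] (min_width=18, slack=0)
Line 2: ['music', 'gentle', 'bird'] (min_width=17, slack=1)
Line 3: ['universe', 'knife'] (min_width=14, slack=4)
Line 4: ['will', 'heart', 'hard', 'an'] (min_width=18, slack=0)
Total lines: 4

Answer: 4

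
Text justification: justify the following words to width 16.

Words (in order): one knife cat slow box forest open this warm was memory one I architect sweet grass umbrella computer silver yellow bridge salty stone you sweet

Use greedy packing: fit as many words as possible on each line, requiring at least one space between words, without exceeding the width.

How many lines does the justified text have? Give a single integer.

Answer: 10

Derivation:
Line 1: ['one', 'knife', 'cat'] (min_width=13, slack=3)
Line 2: ['slow', 'box', 'forest'] (min_width=15, slack=1)
Line 3: ['open', 'this', 'warm'] (min_width=14, slack=2)
Line 4: ['was', 'memory', 'one', 'I'] (min_width=16, slack=0)
Line 5: ['architect', 'sweet'] (min_width=15, slack=1)
Line 6: ['grass', 'umbrella'] (min_width=14, slack=2)
Line 7: ['computer', 'silver'] (min_width=15, slack=1)
Line 8: ['yellow', 'bridge'] (min_width=13, slack=3)
Line 9: ['salty', 'stone', 'you'] (min_width=15, slack=1)
Line 10: ['sweet'] (min_width=5, slack=11)
Total lines: 10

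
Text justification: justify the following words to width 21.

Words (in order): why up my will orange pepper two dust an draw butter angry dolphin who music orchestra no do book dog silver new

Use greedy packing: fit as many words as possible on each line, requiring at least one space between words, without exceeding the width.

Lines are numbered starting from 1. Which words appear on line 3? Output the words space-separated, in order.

Answer: draw butter angry

Derivation:
Line 1: ['why', 'up', 'my', 'will', 'orange'] (min_width=21, slack=0)
Line 2: ['pepper', 'two', 'dust', 'an'] (min_width=18, slack=3)
Line 3: ['draw', 'butter', 'angry'] (min_width=17, slack=4)
Line 4: ['dolphin', 'who', 'music'] (min_width=17, slack=4)
Line 5: ['orchestra', 'no', 'do', 'book'] (min_width=20, slack=1)
Line 6: ['dog', 'silver', 'new'] (min_width=14, slack=7)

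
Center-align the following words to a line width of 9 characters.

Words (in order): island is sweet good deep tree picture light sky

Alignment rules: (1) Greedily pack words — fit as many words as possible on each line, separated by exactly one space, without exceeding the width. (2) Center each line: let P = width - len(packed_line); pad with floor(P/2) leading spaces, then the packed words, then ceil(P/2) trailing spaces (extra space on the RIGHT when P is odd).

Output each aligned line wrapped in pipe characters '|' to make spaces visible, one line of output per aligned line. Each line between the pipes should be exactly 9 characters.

Answer: |island is|
|  sweet  |
|good deep|
|  tree   |
| picture |
|light sky|

Derivation:
Line 1: ['island', 'is'] (min_width=9, slack=0)
Line 2: ['sweet'] (min_width=5, slack=4)
Line 3: ['good', 'deep'] (min_width=9, slack=0)
Line 4: ['tree'] (min_width=4, slack=5)
Line 5: ['picture'] (min_width=7, slack=2)
Line 6: ['light', 'sky'] (min_width=9, slack=0)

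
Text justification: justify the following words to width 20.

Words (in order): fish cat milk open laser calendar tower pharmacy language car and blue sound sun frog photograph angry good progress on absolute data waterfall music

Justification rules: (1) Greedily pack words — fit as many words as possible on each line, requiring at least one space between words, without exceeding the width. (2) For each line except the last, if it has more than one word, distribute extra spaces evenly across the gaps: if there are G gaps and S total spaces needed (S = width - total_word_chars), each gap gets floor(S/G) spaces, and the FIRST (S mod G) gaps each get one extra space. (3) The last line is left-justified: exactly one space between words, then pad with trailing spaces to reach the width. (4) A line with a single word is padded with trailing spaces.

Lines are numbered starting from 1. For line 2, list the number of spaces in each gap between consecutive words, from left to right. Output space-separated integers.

Answer: 1 1

Derivation:
Line 1: ['fish', 'cat', 'milk', 'open'] (min_width=18, slack=2)
Line 2: ['laser', 'calendar', 'tower'] (min_width=20, slack=0)
Line 3: ['pharmacy', 'language'] (min_width=17, slack=3)
Line 4: ['car', 'and', 'blue', 'sound'] (min_width=18, slack=2)
Line 5: ['sun', 'frog', 'photograph'] (min_width=19, slack=1)
Line 6: ['angry', 'good', 'progress'] (min_width=19, slack=1)
Line 7: ['on', 'absolute', 'data'] (min_width=16, slack=4)
Line 8: ['waterfall', 'music'] (min_width=15, slack=5)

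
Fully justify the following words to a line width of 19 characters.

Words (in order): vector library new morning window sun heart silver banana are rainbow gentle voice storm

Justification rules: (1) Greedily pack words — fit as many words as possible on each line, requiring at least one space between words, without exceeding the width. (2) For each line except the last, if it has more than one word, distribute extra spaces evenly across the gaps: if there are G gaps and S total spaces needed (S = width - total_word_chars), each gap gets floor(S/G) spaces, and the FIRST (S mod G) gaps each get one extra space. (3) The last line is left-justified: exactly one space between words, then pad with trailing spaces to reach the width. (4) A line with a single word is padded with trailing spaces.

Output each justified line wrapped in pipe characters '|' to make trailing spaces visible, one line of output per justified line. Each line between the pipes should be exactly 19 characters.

Answer: |vector  library new|
|morning  window sun|
|heart silver banana|
|are  rainbow gentle|
|voice storm        |

Derivation:
Line 1: ['vector', 'library', 'new'] (min_width=18, slack=1)
Line 2: ['morning', 'window', 'sun'] (min_width=18, slack=1)
Line 3: ['heart', 'silver', 'banana'] (min_width=19, slack=0)
Line 4: ['are', 'rainbow', 'gentle'] (min_width=18, slack=1)
Line 5: ['voice', 'storm'] (min_width=11, slack=8)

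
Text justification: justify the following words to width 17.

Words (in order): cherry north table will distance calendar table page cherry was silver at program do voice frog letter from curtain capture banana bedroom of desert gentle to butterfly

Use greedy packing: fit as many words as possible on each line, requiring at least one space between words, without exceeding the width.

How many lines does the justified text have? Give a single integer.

Line 1: ['cherry', 'north'] (min_width=12, slack=5)
Line 2: ['table', 'will'] (min_width=10, slack=7)
Line 3: ['distance', 'calendar'] (min_width=17, slack=0)
Line 4: ['table', 'page', 'cherry'] (min_width=17, slack=0)
Line 5: ['was', 'silver', 'at'] (min_width=13, slack=4)
Line 6: ['program', 'do', 'voice'] (min_width=16, slack=1)
Line 7: ['frog', 'letter', 'from'] (min_width=16, slack=1)
Line 8: ['curtain', 'capture'] (min_width=15, slack=2)
Line 9: ['banana', 'bedroom', 'of'] (min_width=17, slack=0)
Line 10: ['desert', 'gentle', 'to'] (min_width=16, slack=1)
Line 11: ['butterfly'] (min_width=9, slack=8)
Total lines: 11

Answer: 11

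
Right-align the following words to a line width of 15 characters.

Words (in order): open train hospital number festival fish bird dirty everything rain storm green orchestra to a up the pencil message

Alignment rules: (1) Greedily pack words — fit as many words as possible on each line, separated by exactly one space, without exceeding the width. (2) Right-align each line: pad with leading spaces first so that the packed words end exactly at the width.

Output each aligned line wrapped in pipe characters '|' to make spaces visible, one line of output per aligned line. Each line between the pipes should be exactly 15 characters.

Line 1: ['open', 'train'] (min_width=10, slack=5)
Line 2: ['hospital', 'number'] (min_width=15, slack=0)
Line 3: ['festival', 'fish'] (min_width=13, slack=2)
Line 4: ['bird', 'dirty'] (min_width=10, slack=5)
Line 5: ['everything', 'rain'] (min_width=15, slack=0)
Line 6: ['storm', 'green'] (min_width=11, slack=4)
Line 7: ['orchestra', 'to', 'a'] (min_width=14, slack=1)
Line 8: ['up', 'the', 'pencil'] (min_width=13, slack=2)
Line 9: ['message'] (min_width=7, slack=8)

Answer: |     open train|
|hospital number|
|  festival fish|
|     bird dirty|
|everything rain|
|    storm green|
| orchestra to a|
|  up the pencil|
|        message|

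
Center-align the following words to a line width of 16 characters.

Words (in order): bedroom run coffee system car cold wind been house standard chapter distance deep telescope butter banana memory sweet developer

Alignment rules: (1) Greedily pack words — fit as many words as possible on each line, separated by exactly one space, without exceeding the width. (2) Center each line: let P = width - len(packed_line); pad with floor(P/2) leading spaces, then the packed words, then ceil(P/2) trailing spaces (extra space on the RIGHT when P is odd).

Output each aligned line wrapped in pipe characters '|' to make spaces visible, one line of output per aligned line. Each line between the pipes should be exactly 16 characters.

Line 1: ['bedroom', 'run'] (min_width=11, slack=5)
Line 2: ['coffee', 'system'] (min_width=13, slack=3)
Line 3: ['car', 'cold', 'wind'] (min_width=13, slack=3)
Line 4: ['been', 'house'] (min_width=10, slack=6)
Line 5: ['standard', 'chapter'] (min_width=16, slack=0)
Line 6: ['distance', 'deep'] (min_width=13, slack=3)
Line 7: ['telescope', 'butter'] (min_width=16, slack=0)
Line 8: ['banana', 'memory'] (min_width=13, slack=3)
Line 9: ['sweet', 'developer'] (min_width=15, slack=1)

Answer: |  bedroom run   |
| coffee system  |
| car cold wind  |
|   been house   |
|standard chapter|
| distance deep  |
|telescope butter|
| banana memory  |
|sweet developer |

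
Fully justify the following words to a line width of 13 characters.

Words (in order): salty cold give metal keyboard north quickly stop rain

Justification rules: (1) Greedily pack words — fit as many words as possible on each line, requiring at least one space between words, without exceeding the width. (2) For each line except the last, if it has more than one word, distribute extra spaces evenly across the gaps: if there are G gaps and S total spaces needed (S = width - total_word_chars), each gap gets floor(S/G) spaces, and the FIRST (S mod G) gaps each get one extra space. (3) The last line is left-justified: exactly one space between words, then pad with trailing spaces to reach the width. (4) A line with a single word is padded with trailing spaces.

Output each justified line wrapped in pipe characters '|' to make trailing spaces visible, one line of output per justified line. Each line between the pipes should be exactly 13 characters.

Answer: |salty    cold|
|give    metal|
|keyboard     |
|north quickly|
|stop rain    |

Derivation:
Line 1: ['salty', 'cold'] (min_width=10, slack=3)
Line 2: ['give', 'metal'] (min_width=10, slack=3)
Line 3: ['keyboard'] (min_width=8, slack=5)
Line 4: ['north', 'quickly'] (min_width=13, slack=0)
Line 5: ['stop', 'rain'] (min_width=9, slack=4)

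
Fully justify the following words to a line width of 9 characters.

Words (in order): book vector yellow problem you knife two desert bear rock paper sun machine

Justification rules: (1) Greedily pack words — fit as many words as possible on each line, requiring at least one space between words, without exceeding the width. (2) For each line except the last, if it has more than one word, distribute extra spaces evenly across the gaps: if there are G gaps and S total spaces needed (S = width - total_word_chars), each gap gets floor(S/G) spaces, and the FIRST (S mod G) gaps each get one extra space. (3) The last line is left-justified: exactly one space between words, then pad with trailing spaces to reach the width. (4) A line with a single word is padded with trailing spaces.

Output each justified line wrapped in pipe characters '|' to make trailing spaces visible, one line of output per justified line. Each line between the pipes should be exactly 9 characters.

Line 1: ['book'] (min_width=4, slack=5)
Line 2: ['vector'] (min_width=6, slack=3)
Line 3: ['yellow'] (min_width=6, slack=3)
Line 4: ['problem'] (min_width=7, slack=2)
Line 5: ['you', 'knife'] (min_width=9, slack=0)
Line 6: ['two'] (min_width=3, slack=6)
Line 7: ['desert'] (min_width=6, slack=3)
Line 8: ['bear', 'rock'] (min_width=9, slack=0)
Line 9: ['paper', 'sun'] (min_width=9, slack=0)
Line 10: ['machine'] (min_width=7, slack=2)

Answer: |book     |
|vector   |
|yellow   |
|problem  |
|you knife|
|two      |
|desert   |
|bear rock|
|paper sun|
|machine  |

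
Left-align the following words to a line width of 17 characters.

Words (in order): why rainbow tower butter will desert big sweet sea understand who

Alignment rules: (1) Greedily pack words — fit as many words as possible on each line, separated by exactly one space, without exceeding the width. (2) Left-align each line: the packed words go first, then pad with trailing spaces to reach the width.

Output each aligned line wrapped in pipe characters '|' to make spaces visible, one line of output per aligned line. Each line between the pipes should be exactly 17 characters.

Line 1: ['why', 'rainbow', 'tower'] (min_width=17, slack=0)
Line 2: ['butter', 'will'] (min_width=11, slack=6)
Line 3: ['desert', 'big', 'sweet'] (min_width=16, slack=1)
Line 4: ['sea', 'understand'] (min_width=14, slack=3)
Line 5: ['who'] (min_width=3, slack=14)

Answer: |why rainbow tower|
|butter will      |
|desert big sweet |
|sea understand   |
|who              |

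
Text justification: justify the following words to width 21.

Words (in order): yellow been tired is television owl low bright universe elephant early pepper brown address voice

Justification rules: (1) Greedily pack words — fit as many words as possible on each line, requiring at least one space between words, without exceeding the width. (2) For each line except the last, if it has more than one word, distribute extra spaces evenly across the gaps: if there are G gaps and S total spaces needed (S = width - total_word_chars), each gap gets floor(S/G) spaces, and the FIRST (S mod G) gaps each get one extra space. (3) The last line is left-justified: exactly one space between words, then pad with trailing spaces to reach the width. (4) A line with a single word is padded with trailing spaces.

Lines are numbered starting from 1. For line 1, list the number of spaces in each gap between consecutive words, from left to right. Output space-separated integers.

Answer: 2 1 1

Derivation:
Line 1: ['yellow', 'been', 'tired', 'is'] (min_width=20, slack=1)
Line 2: ['television', 'owl', 'low'] (min_width=18, slack=3)
Line 3: ['bright', 'universe'] (min_width=15, slack=6)
Line 4: ['elephant', 'early', 'pepper'] (min_width=21, slack=0)
Line 5: ['brown', 'address', 'voice'] (min_width=19, slack=2)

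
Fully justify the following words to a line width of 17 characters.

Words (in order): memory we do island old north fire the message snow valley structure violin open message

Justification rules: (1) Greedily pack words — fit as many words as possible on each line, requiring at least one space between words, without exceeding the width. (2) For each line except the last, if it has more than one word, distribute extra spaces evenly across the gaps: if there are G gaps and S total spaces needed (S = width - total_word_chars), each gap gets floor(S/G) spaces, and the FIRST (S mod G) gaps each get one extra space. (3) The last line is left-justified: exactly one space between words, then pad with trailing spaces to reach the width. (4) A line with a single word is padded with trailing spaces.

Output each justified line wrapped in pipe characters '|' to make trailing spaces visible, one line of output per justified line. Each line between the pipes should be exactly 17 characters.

Line 1: ['memory', 'we', 'do'] (min_width=12, slack=5)
Line 2: ['island', 'old', 'north'] (min_width=16, slack=1)
Line 3: ['fire', 'the', 'message'] (min_width=16, slack=1)
Line 4: ['snow', 'valley'] (min_width=11, slack=6)
Line 5: ['structure', 'violin'] (min_width=16, slack=1)
Line 6: ['open', 'message'] (min_width=12, slack=5)

Answer: |memory    we   do|
|island  old north|
|fire  the message|
|snow       valley|
|structure  violin|
|open message     |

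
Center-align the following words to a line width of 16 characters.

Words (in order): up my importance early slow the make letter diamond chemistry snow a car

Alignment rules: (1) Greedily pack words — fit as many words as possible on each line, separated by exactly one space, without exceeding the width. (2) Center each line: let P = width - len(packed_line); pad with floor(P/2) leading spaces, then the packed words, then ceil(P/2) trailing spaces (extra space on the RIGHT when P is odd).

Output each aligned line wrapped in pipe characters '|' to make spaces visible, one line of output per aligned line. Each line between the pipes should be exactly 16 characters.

Line 1: ['up', 'my', 'importance'] (min_width=16, slack=0)
Line 2: ['early', 'slow', 'the'] (min_width=14, slack=2)
Line 3: ['make', 'letter'] (min_width=11, slack=5)
Line 4: ['diamond'] (min_width=7, slack=9)
Line 5: ['chemistry', 'snow', 'a'] (min_width=16, slack=0)
Line 6: ['car'] (min_width=3, slack=13)

Answer: |up my importance|
| early slow the |
|  make letter   |
|    diamond     |
|chemistry snow a|
|      car       |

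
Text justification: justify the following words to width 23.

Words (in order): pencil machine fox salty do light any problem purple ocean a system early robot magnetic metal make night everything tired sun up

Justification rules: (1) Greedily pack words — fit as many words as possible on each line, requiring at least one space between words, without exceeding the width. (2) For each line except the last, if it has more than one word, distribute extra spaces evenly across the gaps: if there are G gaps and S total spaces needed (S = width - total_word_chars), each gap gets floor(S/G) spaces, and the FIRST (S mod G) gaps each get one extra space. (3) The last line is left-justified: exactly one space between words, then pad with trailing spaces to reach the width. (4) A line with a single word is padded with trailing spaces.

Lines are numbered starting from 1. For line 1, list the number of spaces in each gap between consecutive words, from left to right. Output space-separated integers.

Line 1: ['pencil', 'machine', 'fox'] (min_width=18, slack=5)
Line 2: ['salty', 'do', 'light', 'any'] (min_width=18, slack=5)
Line 3: ['problem', 'purple', 'ocean', 'a'] (min_width=22, slack=1)
Line 4: ['system', 'early', 'robot'] (min_width=18, slack=5)
Line 5: ['magnetic', 'metal', 'make'] (min_width=19, slack=4)
Line 6: ['night', 'everything', 'tired'] (min_width=22, slack=1)
Line 7: ['sun', 'up'] (min_width=6, slack=17)

Answer: 4 3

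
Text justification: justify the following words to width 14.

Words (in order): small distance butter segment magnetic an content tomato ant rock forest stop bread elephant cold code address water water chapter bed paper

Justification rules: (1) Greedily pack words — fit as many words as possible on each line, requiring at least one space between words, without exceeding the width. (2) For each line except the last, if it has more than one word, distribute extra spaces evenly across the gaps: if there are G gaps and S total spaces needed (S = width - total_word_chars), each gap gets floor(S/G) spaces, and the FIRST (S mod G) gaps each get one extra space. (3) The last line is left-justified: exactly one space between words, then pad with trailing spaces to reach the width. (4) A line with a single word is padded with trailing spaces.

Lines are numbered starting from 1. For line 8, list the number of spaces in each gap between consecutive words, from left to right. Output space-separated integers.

Answer: 6

Derivation:
Line 1: ['small', 'distance'] (min_width=14, slack=0)
Line 2: ['butter', 'segment'] (min_width=14, slack=0)
Line 3: ['magnetic', 'an'] (min_width=11, slack=3)
Line 4: ['content', 'tomato'] (min_width=14, slack=0)
Line 5: ['ant', 'rock'] (min_width=8, slack=6)
Line 6: ['forest', 'stop'] (min_width=11, slack=3)
Line 7: ['bread', 'elephant'] (min_width=14, slack=0)
Line 8: ['cold', 'code'] (min_width=9, slack=5)
Line 9: ['address', 'water'] (min_width=13, slack=1)
Line 10: ['water', 'chapter'] (min_width=13, slack=1)
Line 11: ['bed', 'paper'] (min_width=9, slack=5)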